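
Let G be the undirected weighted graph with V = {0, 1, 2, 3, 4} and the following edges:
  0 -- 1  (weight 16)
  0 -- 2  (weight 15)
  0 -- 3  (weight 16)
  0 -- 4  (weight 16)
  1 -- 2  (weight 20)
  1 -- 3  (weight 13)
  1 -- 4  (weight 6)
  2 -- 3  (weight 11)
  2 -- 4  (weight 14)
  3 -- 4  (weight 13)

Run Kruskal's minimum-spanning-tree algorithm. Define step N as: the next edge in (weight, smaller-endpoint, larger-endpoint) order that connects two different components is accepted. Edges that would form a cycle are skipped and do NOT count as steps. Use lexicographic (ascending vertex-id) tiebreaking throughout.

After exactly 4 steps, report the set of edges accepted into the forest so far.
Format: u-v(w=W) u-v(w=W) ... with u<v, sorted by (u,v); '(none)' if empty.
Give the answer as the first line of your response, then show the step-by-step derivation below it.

0-2(w=15) 1-3(w=13) 1-4(w=6) 2-3(w=11)

step 1: add edge 1-4 (w=6); MST = {1-4(w=6)}
step 2: add edge 2-3 (w=11); MST = {1-4(w=6) 2-3(w=11)}
step 3: add edge 1-3 (w=13); MST = {1-3(w=13) 1-4(w=6) 2-3(w=11)}
step 4: add edge 0-2 (w=15); MST = {0-2(w=15) 1-3(w=13) 1-4(w=6) 2-3(w=11)}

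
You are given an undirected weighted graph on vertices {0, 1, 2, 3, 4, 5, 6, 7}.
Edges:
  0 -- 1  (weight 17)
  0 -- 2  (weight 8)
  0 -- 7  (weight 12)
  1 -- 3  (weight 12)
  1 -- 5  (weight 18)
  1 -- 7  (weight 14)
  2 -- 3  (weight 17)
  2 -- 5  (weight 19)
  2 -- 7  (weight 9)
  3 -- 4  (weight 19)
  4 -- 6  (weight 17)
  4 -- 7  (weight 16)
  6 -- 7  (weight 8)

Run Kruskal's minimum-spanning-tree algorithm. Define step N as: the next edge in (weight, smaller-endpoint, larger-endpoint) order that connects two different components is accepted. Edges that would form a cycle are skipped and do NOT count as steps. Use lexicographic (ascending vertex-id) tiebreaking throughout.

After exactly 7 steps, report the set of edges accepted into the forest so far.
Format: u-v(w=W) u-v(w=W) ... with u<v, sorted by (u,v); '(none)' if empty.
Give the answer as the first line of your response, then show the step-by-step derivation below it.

0-2(w=8) 1-3(w=12) 1-5(w=18) 1-7(w=14) 2-7(w=9) 4-7(w=16) 6-7(w=8)

step 1: add edge 0-2 (w=8); MST = {0-2(w=8)}
step 2: add edge 6-7 (w=8); MST = {0-2(w=8) 6-7(w=8)}
step 3: add edge 2-7 (w=9); MST = {0-2(w=8) 2-7(w=9) 6-7(w=8)}
step 4: add edge 1-3 (w=12); MST = {0-2(w=8) 1-3(w=12) 2-7(w=9) 6-7(w=8)}
step 5: add edge 1-7 (w=14); MST = {0-2(w=8) 1-3(w=12) 1-7(w=14) 2-7(w=9) 6-7(w=8)}
step 6: add edge 4-7 (w=16); MST = {0-2(w=8) 1-3(w=12) 1-7(w=14) 2-7(w=9) 4-7(w=16) 6-7(w=8)}
step 7: add edge 1-5 (w=18); MST = {0-2(w=8) 1-3(w=12) 1-5(w=18) 1-7(w=14) 2-7(w=9) 4-7(w=16) 6-7(w=8)}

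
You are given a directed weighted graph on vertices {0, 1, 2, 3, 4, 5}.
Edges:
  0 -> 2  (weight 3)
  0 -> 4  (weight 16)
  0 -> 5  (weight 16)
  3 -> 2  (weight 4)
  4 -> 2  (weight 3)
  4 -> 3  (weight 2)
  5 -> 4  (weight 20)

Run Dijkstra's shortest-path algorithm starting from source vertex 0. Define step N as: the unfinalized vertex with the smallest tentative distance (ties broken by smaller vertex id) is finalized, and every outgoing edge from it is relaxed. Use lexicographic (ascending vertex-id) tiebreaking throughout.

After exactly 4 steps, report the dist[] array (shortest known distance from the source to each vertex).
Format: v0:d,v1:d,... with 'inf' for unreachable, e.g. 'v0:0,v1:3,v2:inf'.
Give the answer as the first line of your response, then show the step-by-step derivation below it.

v0:0,v1:inf,v2:3,v3:18,v4:16,v5:16

step 1: dist = v0:0,v1:inf,v2:3,v3:inf,v4:16,v5:16
step 2: dist = v0:0,v1:inf,v2:3,v3:inf,v4:16,v5:16
step 3: dist = v0:0,v1:inf,v2:3,v3:18,v4:16,v5:16
step 4: dist = v0:0,v1:inf,v2:3,v3:18,v4:16,v5:16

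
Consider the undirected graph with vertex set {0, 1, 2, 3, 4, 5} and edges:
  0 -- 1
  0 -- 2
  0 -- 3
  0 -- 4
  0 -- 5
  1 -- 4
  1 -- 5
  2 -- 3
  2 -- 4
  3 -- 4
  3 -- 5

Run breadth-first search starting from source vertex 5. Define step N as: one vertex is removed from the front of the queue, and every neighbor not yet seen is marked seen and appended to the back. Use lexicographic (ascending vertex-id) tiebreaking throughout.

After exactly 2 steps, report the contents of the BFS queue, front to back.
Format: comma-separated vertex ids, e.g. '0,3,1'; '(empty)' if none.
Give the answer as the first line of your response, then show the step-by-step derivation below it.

1,3,2,4

step 1: dequeue 5; queue=[0,1,3]; order=5
step 2: dequeue 0; queue=[1,3,2,4]; order=5,0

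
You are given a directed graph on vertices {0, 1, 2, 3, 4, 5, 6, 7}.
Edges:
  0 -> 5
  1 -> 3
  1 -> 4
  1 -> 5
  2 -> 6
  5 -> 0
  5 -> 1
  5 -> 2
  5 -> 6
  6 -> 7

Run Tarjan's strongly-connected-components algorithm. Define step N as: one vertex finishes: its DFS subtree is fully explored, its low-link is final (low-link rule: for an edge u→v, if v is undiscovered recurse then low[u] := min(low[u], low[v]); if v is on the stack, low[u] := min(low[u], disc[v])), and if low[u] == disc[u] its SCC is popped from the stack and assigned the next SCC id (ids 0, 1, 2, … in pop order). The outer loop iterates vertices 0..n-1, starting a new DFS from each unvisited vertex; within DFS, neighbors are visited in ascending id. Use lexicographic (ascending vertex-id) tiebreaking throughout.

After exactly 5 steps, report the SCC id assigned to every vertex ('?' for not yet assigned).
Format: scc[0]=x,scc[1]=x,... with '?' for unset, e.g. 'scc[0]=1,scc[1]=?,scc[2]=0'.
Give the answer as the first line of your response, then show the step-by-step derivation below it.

scc[0]=?,scc[1]=?,scc[2]=?,scc[3]=0,scc[4]=1,scc[5]=?,scc[6]=3,scc[7]=2

step 1: low=(low[0]=0,low[1]=2,low[2]=?,low[3]=3,low[4]=?,low[5]=0,low[6]=?,low[7]=?); scc=(scc[0]=?,scc[1]=?,scc[2]=?,scc[3]=0,scc[4]=?,scc[5]=?,scc[6]=?,scc[7]=?)
step 2: low=(low[0]=0,low[1]=2,low[2]=?,low[3]=3,low[4]=4,low[5]=0,low[6]=?,low[7]=?); scc=(scc[0]=?,scc[1]=?,scc[2]=?,scc[3]=0,scc[4]=1,scc[5]=?,scc[6]=?,scc[7]=?)
step 3: low=(low[0]=0,low[1]=1,low[2]=?,low[3]=3,low[4]=4,low[5]=0,low[6]=?,low[7]=?); scc=(scc[0]=?,scc[1]=?,scc[2]=?,scc[3]=0,scc[4]=1,scc[5]=?,scc[6]=?,scc[7]=?)
step 4: low=(low[0]=0,low[1]=1,low[2]=5,low[3]=3,low[4]=4,low[5]=0,low[6]=6,low[7]=7); scc=(scc[0]=?,scc[1]=?,scc[2]=?,scc[3]=0,scc[4]=1,scc[5]=?,scc[6]=?,scc[7]=2)
step 5: low=(low[0]=0,low[1]=1,low[2]=5,low[3]=3,low[4]=4,low[5]=0,low[6]=6,low[7]=7); scc=(scc[0]=?,scc[1]=?,scc[2]=?,scc[3]=0,scc[4]=1,scc[5]=?,scc[6]=3,scc[7]=2)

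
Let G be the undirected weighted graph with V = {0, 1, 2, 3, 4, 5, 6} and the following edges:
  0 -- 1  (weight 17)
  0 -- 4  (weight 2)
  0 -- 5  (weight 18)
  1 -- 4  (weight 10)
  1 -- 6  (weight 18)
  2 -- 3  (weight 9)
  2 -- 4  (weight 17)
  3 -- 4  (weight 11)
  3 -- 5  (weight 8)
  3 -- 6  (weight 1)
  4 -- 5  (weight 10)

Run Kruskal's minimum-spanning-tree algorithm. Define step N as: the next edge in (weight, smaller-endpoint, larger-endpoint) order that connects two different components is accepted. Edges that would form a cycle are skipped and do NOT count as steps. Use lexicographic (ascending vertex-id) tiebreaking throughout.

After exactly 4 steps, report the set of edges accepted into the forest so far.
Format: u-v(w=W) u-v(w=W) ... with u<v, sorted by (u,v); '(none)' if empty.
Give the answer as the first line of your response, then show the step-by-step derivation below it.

0-4(w=2) 2-3(w=9) 3-5(w=8) 3-6(w=1)

step 1: add edge 3-6 (w=1); MST = {3-6(w=1)}
step 2: add edge 0-4 (w=2); MST = {0-4(w=2) 3-6(w=1)}
step 3: add edge 3-5 (w=8); MST = {0-4(w=2) 3-5(w=8) 3-6(w=1)}
step 4: add edge 2-3 (w=9); MST = {0-4(w=2) 2-3(w=9) 3-5(w=8) 3-6(w=1)}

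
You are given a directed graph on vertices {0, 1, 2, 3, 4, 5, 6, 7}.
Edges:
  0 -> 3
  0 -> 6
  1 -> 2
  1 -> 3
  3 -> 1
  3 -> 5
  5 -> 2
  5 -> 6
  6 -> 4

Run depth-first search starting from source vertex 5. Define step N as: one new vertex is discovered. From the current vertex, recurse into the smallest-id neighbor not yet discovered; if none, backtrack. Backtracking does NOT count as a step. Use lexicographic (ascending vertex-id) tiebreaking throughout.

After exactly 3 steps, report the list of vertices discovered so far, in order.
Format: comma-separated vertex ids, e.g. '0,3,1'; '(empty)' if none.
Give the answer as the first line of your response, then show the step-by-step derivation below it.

5,2,6

step 1: discover 5; path=5; order=5
step 2: discover 2; path=5>2; order=5,2
step 3: discover 6; path=5>6; order=5,2,6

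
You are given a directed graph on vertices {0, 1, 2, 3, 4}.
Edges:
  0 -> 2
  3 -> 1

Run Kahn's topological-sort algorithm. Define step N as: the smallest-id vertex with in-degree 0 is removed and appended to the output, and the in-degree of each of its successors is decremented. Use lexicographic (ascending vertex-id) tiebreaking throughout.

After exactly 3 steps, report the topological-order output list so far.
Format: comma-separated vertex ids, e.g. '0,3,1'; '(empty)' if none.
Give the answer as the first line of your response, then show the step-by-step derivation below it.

0,2,3

step 1: output 0; order=[0]; indeg=(0,1,0,0,0)
step 2: output 2; order=[0,2]; indeg=(0,1,0,0,0)
step 3: output 3; order=[0,2,3]; indeg=(0,0,0,0,0)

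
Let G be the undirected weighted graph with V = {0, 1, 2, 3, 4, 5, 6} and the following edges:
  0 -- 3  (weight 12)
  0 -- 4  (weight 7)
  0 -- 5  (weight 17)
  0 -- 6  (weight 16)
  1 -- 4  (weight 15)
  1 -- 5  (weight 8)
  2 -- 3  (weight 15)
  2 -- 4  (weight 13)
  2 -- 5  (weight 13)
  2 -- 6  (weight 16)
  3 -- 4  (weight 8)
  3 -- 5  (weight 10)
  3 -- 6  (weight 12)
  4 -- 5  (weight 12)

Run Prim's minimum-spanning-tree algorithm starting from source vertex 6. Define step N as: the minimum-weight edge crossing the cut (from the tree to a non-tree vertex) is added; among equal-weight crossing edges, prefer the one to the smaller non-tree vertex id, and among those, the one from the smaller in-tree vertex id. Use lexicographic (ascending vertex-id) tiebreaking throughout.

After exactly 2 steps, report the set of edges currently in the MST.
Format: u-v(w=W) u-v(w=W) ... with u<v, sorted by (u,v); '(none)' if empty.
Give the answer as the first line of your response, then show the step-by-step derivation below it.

3-4(w=8) 3-6(w=12)

step 1: add edge 3-6 (w=12); MST = {3-6(w=12)}
step 2: add edge 3-4 (w=8); MST = {3-4(w=8) 3-6(w=12)}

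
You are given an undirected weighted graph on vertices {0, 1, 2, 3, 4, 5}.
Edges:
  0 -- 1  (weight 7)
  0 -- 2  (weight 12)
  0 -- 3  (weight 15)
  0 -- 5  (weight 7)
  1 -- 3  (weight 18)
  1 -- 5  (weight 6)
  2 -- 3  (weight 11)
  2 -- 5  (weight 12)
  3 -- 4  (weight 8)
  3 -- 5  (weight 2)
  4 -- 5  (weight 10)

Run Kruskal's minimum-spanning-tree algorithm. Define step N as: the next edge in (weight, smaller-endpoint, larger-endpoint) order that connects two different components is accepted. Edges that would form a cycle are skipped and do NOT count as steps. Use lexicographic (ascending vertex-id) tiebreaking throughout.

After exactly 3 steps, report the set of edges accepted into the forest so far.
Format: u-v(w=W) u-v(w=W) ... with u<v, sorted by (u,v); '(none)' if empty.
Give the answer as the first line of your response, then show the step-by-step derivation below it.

0-1(w=7) 1-5(w=6) 3-5(w=2)

step 1: add edge 3-5 (w=2); MST = {3-5(w=2)}
step 2: add edge 1-5 (w=6); MST = {1-5(w=6) 3-5(w=2)}
step 3: add edge 0-1 (w=7); MST = {0-1(w=7) 1-5(w=6) 3-5(w=2)}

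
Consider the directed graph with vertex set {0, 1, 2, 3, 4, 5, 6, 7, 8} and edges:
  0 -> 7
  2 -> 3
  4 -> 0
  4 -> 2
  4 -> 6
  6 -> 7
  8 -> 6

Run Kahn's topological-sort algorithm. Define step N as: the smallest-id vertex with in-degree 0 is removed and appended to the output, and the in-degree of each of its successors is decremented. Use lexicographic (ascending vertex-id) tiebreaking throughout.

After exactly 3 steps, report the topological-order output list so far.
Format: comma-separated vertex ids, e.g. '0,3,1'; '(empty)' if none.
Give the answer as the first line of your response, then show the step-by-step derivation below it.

1,4,0

step 1: output 1; order=[1]; indeg=(1,0,1,1,0,0,2,2,0)
step 2: output 4; order=[1,4]; indeg=(0,0,0,1,0,0,1,2,0)
step 3: output 0; order=[1,4,0]; indeg=(0,0,0,1,0,0,1,1,0)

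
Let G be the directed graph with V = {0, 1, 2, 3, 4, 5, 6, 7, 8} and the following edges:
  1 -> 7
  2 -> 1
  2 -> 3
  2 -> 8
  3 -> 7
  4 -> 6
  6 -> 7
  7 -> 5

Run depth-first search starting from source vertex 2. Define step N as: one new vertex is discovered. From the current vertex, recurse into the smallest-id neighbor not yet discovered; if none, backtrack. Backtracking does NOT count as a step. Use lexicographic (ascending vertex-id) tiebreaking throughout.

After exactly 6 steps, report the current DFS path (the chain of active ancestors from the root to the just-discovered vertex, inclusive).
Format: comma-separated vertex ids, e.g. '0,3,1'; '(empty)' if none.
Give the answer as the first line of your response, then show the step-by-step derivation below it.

2,8

step 1: discover 2; path=2; order=2
step 2: discover 1; path=2>1; order=2,1
step 3: discover 7; path=2>1>7; order=2,1,7
step 4: discover 5; path=2>1>7>5; order=2,1,7,5
step 5: discover 3; path=2>3; order=2,1,7,5,3
step 6: discover 8; path=2>8; order=2,1,7,5,3,8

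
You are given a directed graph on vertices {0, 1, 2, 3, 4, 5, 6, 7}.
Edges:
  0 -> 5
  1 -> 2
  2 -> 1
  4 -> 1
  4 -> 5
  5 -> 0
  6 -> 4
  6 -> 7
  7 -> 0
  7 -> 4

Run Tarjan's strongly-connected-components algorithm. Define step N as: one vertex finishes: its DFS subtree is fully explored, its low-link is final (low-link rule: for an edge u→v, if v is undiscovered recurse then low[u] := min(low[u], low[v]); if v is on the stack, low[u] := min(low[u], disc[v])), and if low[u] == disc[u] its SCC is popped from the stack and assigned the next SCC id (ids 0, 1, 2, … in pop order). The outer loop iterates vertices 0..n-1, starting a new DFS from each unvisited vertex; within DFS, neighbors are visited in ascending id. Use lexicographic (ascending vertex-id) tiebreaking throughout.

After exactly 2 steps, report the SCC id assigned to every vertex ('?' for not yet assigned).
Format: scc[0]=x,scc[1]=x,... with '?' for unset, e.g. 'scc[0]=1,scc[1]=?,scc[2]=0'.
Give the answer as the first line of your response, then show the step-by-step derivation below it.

scc[0]=0,scc[1]=?,scc[2]=?,scc[3]=?,scc[4]=?,scc[5]=0,scc[6]=?,scc[7]=?

step 1: low=(low[0]=0,low[1]=?,low[2]=?,low[3]=?,low[4]=?,low[5]=0,low[6]=?,low[7]=?); scc=(scc[0]=?,scc[1]=?,scc[2]=?,scc[3]=?,scc[4]=?,scc[5]=?,scc[6]=?,scc[7]=?)
step 2: low=(low[0]=0,low[1]=?,low[2]=?,low[3]=?,low[4]=?,low[5]=0,low[6]=?,low[7]=?); scc=(scc[0]=0,scc[1]=?,scc[2]=?,scc[3]=?,scc[4]=?,scc[5]=0,scc[6]=?,scc[7]=?)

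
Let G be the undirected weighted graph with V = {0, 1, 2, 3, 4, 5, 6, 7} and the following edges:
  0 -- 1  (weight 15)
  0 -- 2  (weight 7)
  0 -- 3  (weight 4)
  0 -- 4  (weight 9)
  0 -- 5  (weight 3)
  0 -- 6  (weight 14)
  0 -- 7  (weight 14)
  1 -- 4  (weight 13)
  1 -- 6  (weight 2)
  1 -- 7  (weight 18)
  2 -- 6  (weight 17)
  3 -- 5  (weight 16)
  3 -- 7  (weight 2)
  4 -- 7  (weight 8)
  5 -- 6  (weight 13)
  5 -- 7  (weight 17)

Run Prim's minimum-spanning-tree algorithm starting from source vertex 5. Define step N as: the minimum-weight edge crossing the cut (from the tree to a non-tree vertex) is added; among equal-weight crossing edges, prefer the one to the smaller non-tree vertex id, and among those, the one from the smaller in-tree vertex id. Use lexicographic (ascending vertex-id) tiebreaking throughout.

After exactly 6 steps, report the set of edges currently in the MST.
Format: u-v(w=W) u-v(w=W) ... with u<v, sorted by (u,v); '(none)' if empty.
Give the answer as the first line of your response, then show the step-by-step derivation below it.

0-2(w=7) 0-3(w=4) 0-5(w=3) 1-4(w=13) 3-7(w=2) 4-7(w=8)

step 1: add edge 0-5 (w=3); MST = {0-5(w=3)}
step 2: add edge 0-3 (w=4); MST = {0-3(w=4) 0-5(w=3)}
step 3: add edge 3-7 (w=2); MST = {0-3(w=4) 0-5(w=3) 3-7(w=2)}
step 4: add edge 0-2 (w=7); MST = {0-2(w=7) 0-3(w=4) 0-5(w=3) 3-7(w=2)}
step 5: add edge 4-7 (w=8); MST = {0-2(w=7) 0-3(w=4) 0-5(w=3) 3-7(w=2) 4-7(w=8)}
step 6: add edge 1-4 (w=13); MST = {0-2(w=7) 0-3(w=4) 0-5(w=3) 1-4(w=13) 3-7(w=2) 4-7(w=8)}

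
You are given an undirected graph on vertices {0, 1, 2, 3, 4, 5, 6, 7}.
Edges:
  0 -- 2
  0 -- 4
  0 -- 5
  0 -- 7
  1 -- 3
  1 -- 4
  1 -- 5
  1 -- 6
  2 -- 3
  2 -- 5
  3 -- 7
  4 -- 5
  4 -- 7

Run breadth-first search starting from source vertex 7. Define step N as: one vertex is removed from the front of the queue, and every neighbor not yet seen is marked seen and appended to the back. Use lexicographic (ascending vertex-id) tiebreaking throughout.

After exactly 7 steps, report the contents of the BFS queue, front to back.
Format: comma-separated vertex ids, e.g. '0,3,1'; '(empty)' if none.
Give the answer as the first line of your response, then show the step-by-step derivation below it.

6

step 1: dequeue 7; queue=[0,3,4]; order=7
step 2: dequeue 0; queue=[3,4,2,5]; order=7,0
step 3: dequeue 3; queue=[4,2,5,1]; order=7,0,3
step 4: dequeue 4; queue=[2,5,1]; order=7,0,3,4
step 5: dequeue 2; queue=[5,1]; order=7,0,3,4,2
step 6: dequeue 5; queue=[1]; order=7,0,3,4,2,5
step 7: dequeue 1; queue=[6]; order=7,0,3,4,2,5,1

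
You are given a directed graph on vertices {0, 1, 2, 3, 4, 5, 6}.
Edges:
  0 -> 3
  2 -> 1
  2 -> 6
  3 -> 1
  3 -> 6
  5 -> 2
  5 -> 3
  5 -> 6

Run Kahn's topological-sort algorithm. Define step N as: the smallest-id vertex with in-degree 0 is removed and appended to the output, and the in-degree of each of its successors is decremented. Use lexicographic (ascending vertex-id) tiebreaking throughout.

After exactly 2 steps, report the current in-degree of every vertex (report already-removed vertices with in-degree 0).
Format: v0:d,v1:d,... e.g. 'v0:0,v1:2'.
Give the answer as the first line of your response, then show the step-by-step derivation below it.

v0:0,v1:2,v2:1,v3:1,v4:0,v5:0,v6:3

step 1: output 0; order=[0]; indeg=(0,2,1,1,0,0,3)
step 2: output 4; order=[0,4]; indeg=(0,2,1,1,0,0,3)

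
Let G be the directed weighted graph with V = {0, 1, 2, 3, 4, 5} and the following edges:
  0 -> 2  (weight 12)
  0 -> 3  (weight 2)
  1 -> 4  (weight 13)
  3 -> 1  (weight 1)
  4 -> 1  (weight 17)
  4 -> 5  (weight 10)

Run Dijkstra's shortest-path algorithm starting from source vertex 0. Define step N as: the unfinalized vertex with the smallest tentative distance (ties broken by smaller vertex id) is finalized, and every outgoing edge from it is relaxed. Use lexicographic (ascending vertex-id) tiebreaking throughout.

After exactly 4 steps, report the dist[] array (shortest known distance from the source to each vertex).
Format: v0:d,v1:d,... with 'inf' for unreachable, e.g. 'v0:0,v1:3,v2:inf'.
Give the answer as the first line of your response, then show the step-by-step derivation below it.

v0:0,v1:3,v2:12,v3:2,v4:16,v5:inf

step 1: dist = v0:0,v1:inf,v2:12,v3:2,v4:inf,v5:inf
step 2: dist = v0:0,v1:3,v2:12,v3:2,v4:inf,v5:inf
step 3: dist = v0:0,v1:3,v2:12,v3:2,v4:16,v5:inf
step 4: dist = v0:0,v1:3,v2:12,v3:2,v4:16,v5:inf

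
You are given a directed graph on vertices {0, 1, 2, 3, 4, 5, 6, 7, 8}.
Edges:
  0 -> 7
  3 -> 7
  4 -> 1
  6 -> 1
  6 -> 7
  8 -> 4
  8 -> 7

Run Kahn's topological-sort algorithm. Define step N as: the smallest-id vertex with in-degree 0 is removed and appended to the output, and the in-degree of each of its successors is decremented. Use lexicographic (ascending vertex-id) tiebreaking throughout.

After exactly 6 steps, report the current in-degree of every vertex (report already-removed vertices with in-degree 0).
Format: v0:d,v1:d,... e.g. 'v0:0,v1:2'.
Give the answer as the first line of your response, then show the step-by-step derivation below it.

v0:0,v1:1,v2:0,v3:0,v4:0,v5:0,v6:0,v7:0,v8:0

step 1: output 0; order=[0]; indeg=(0,2,0,0,1,0,0,3,0)
step 2: output 2; order=[0,2]; indeg=(0,2,0,0,1,0,0,3,0)
step 3: output 3; order=[0,2,3]; indeg=(0,2,0,0,1,0,0,2,0)
step 4: output 5; order=[0,2,3,5]; indeg=(0,2,0,0,1,0,0,2,0)
step 5: output 6; order=[0,2,3,5,6]; indeg=(0,1,0,0,1,0,0,1,0)
step 6: output 8; order=[0,2,3,5,6,8]; indeg=(0,1,0,0,0,0,0,0,0)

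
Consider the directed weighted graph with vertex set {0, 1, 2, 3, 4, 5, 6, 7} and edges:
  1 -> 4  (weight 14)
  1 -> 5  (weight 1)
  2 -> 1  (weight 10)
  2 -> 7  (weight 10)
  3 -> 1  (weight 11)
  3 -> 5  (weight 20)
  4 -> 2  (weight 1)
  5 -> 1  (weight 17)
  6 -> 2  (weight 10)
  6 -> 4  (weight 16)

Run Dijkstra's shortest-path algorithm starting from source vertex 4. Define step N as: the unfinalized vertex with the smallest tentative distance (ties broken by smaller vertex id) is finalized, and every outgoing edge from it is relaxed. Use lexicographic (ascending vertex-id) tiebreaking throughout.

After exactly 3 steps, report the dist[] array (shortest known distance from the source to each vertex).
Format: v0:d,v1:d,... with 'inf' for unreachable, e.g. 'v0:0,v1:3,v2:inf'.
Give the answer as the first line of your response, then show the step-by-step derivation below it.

v0:inf,v1:11,v2:1,v3:inf,v4:0,v5:12,v6:inf,v7:11

step 1: dist = v0:inf,v1:inf,v2:1,v3:inf,v4:0,v5:inf,v6:inf,v7:inf
step 2: dist = v0:inf,v1:11,v2:1,v3:inf,v4:0,v5:inf,v6:inf,v7:11
step 3: dist = v0:inf,v1:11,v2:1,v3:inf,v4:0,v5:12,v6:inf,v7:11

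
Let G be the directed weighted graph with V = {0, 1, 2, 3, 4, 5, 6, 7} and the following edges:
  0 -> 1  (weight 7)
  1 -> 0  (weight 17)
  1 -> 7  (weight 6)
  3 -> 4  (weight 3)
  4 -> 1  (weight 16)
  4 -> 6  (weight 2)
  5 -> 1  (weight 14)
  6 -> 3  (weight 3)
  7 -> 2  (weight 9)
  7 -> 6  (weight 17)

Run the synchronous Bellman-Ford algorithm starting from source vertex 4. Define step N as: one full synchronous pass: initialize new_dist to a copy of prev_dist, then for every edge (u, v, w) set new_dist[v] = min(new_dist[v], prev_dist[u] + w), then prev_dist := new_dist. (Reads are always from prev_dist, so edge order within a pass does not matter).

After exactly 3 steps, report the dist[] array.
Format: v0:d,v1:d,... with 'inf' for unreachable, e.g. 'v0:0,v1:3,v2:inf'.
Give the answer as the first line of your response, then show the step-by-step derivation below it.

v0:33,v1:16,v2:31,v3:5,v4:0,v5:inf,v6:2,v7:22

step 1: dist = v0:inf,v1:16,v2:inf,v3:inf,v4:0,v5:inf,v6:2,v7:inf
step 2: dist = v0:33,v1:16,v2:inf,v3:5,v4:0,v5:inf,v6:2,v7:22
step 3: dist = v0:33,v1:16,v2:31,v3:5,v4:0,v5:inf,v6:2,v7:22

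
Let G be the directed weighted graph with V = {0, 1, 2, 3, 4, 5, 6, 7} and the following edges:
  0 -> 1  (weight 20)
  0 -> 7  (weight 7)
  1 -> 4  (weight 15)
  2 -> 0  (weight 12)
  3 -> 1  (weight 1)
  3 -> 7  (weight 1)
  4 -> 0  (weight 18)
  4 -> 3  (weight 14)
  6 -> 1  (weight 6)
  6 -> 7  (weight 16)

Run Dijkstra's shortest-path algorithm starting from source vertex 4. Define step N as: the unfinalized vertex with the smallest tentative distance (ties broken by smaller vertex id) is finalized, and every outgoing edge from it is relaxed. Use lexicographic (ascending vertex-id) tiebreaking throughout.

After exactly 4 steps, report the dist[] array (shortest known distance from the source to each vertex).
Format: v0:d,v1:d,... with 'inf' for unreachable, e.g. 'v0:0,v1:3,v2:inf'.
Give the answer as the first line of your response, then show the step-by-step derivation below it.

v0:18,v1:15,v2:inf,v3:14,v4:0,v5:inf,v6:inf,v7:15

step 1: dist = v0:18,v1:inf,v2:inf,v3:14,v4:0,v5:inf,v6:inf,v7:inf
step 2: dist = v0:18,v1:15,v2:inf,v3:14,v4:0,v5:inf,v6:inf,v7:15
step 3: dist = v0:18,v1:15,v2:inf,v3:14,v4:0,v5:inf,v6:inf,v7:15
step 4: dist = v0:18,v1:15,v2:inf,v3:14,v4:0,v5:inf,v6:inf,v7:15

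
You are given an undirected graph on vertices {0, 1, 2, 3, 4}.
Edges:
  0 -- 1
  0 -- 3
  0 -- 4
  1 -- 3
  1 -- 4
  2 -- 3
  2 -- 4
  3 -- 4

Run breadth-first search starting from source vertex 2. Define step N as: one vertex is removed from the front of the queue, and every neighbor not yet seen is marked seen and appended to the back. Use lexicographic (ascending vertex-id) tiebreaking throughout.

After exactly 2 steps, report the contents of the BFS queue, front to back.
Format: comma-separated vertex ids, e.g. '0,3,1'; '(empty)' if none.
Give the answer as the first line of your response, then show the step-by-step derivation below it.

4,0,1

step 1: dequeue 2; queue=[3,4]; order=2
step 2: dequeue 3; queue=[4,0,1]; order=2,3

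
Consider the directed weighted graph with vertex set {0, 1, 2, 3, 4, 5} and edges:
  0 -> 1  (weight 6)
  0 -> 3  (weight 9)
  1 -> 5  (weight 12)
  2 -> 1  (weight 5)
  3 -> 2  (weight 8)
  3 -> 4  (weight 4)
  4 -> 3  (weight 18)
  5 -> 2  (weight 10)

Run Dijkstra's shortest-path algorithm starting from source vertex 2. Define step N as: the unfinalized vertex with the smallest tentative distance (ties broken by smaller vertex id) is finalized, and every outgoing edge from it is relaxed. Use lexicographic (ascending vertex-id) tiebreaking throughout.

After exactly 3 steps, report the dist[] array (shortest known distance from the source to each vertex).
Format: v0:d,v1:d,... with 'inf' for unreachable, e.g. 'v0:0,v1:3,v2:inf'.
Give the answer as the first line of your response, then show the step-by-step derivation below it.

v0:inf,v1:5,v2:0,v3:inf,v4:inf,v5:17

step 1: dist = v0:inf,v1:5,v2:0,v3:inf,v4:inf,v5:inf
step 2: dist = v0:inf,v1:5,v2:0,v3:inf,v4:inf,v5:17
step 3: dist = v0:inf,v1:5,v2:0,v3:inf,v4:inf,v5:17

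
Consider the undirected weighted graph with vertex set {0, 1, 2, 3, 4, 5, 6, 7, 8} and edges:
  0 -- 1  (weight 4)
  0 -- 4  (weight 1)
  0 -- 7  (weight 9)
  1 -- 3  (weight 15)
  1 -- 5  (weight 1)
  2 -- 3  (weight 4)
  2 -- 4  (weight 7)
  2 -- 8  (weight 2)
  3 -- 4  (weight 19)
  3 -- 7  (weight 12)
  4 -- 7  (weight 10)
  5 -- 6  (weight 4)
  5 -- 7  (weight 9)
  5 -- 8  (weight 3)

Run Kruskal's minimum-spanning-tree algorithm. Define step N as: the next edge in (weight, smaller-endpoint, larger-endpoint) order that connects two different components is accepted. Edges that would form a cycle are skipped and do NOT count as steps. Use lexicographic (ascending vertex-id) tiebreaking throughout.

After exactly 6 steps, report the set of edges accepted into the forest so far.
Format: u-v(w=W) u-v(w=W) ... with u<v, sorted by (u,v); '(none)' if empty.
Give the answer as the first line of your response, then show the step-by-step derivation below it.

0-1(w=4) 0-4(w=1) 1-5(w=1) 2-3(w=4) 2-8(w=2) 5-8(w=3)

step 1: add edge 0-4 (w=1); MST = {0-4(w=1)}
step 2: add edge 1-5 (w=1); MST = {0-4(w=1) 1-5(w=1)}
step 3: add edge 2-8 (w=2); MST = {0-4(w=1) 1-5(w=1) 2-8(w=2)}
step 4: add edge 5-8 (w=3); MST = {0-4(w=1) 1-5(w=1) 2-8(w=2) 5-8(w=3)}
step 5: add edge 0-1 (w=4); MST = {0-1(w=4) 0-4(w=1) 1-5(w=1) 2-8(w=2) 5-8(w=3)}
step 6: add edge 2-3 (w=4); MST = {0-1(w=4) 0-4(w=1) 1-5(w=1) 2-3(w=4) 2-8(w=2) 5-8(w=3)}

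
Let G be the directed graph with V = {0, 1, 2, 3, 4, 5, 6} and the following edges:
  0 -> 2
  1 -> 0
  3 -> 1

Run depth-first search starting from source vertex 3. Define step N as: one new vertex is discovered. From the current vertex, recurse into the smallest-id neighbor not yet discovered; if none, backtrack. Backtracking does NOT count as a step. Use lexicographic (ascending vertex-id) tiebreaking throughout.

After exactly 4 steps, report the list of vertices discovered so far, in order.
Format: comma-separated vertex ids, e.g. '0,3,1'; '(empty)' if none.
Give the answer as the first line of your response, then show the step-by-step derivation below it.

3,1,0,2

step 1: discover 3; path=3; order=3
step 2: discover 1; path=3>1; order=3,1
step 3: discover 0; path=3>1>0; order=3,1,0
step 4: discover 2; path=3>1>0>2; order=3,1,0,2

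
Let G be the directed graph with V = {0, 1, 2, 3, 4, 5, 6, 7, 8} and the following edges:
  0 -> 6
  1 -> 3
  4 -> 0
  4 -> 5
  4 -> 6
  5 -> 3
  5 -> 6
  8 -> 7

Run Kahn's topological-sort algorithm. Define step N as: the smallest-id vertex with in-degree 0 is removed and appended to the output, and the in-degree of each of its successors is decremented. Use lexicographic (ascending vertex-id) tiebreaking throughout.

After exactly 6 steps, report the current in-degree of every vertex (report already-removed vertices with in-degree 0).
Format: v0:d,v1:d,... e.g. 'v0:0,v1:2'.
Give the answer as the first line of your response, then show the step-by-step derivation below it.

v0:0,v1:0,v2:0,v3:0,v4:0,v5:0,v6:0,v7:1,v8:0

step 1: output 1; order=[1]; indeg=(1,0,0,1,0,1,3,1,0)
step 2: output 2; order=[1,2]; indeg=(1,0,0,1,0,1,3,1,0)
step 3: output 4; order=[1,2,4]; indeg=(0,0,0,1,0,0,2,1,0)
step 4: output 0; order=[1,2,4,0]; indeg=(0,0,0,1,0,0,1,1,0)
step 5: output 5; order=[1,2,4,0,5]; indeg=(0,0,0,0,0,0,0,1,0)
step 6: output 3; order=[1,2,4,0,5,3]; indeg=(0,0,0,0,0,0,0,1,0)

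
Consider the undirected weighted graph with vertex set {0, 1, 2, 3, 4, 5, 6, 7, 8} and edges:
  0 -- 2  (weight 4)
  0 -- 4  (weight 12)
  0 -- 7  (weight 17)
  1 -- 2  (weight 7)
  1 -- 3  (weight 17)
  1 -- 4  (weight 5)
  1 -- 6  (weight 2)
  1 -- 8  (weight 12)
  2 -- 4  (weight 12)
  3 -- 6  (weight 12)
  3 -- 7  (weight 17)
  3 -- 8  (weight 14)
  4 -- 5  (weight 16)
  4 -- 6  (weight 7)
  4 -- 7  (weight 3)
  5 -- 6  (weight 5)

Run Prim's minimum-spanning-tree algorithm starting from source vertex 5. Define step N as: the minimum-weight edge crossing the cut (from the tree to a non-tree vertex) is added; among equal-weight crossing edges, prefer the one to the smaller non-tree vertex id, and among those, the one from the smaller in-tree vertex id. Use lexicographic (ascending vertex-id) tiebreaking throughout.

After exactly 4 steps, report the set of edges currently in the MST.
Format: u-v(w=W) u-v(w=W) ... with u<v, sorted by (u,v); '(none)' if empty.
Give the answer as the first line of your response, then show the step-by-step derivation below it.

1-4(w=5) 1-6(w=2) 4-7(w=3) 5-6(w=5)

step 1: add edge 5-6 (w=5); MST = {5-6(w=5)}
step 2: add edge 1-6 (w=2); MST = {1-6(w=2) 5-6(w=5)}
step 3: add edge 1-4 (w=5); MST = {1-4(w=5) 1-6(w=2) 5-6(w=5)}
step 4: add edge 4-7 (w=3); MST = {1-4(w=5) 1-6(w=2) 4-7(w=3) 5-6(w=5)}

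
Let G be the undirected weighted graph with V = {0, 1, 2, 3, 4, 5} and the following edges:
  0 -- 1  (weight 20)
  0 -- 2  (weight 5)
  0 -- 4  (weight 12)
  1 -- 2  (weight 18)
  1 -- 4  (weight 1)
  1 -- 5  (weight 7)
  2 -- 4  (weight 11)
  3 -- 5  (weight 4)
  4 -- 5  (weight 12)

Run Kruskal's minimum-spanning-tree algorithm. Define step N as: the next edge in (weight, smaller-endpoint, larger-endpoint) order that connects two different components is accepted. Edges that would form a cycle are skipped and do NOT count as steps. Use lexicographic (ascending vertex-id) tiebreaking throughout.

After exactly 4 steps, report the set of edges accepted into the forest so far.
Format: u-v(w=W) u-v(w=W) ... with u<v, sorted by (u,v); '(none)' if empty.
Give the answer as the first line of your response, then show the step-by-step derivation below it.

0-2(w=5) 1-4(w=1) 1-5(w=7) 3-5(w=4)

step 1: add edge 1-4 (w=1); MST = {1-4(w=1)}
step 2: add edge 3-5 (w=4); MST = {1-4(w=1) 3-5(w=4)}
step 3: add edge 0-2 (w=5); MST = {0-2(w=5) 1-4(w=1) 3-5(w=4)}
step 4: add edge 1-5 (w=7); MST = {0-2(w=5) 1-4(w=1) 1-5(w=7) 3-5(w=4)}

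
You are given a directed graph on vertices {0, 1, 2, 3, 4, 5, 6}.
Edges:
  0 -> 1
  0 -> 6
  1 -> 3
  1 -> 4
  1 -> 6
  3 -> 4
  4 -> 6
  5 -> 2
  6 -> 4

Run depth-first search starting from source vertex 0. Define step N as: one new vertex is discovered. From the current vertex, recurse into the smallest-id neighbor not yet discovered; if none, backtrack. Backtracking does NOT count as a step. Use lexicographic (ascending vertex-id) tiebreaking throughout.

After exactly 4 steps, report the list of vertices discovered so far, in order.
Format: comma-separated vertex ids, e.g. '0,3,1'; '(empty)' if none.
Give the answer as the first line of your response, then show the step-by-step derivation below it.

0,1,3,4

step 1: discover 0; path=0; order=0
step 2: discover 1; path=0>1; order=0,1
step 3: discover 3; path=0>1>3; order=0,1,3
step 4: discover 4; path=0>1>3>4; order=0,1,3,4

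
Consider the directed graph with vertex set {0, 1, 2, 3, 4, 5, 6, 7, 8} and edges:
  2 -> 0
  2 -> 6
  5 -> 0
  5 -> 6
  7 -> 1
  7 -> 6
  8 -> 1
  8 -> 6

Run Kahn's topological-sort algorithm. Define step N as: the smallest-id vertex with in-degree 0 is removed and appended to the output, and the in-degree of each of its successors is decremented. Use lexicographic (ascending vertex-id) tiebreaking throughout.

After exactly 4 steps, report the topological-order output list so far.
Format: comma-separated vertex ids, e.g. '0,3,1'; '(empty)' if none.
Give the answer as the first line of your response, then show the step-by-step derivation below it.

2,3,4,5

step 1: output 2; order=[2]; indeg=(1,2,0,0,0,0,3,0,0)
step 2: output 3; order=[2,3]; indeg=(1,2,0,0,0,0,3,0,0)
step 3: output 4; order=[2,3,4]; indeg=(1,2,0,0,0,0,3,0,0)
step 4: output 5; order=[2,3,4,5]; indeg=(0,2,0,0,0,0,2,0,0)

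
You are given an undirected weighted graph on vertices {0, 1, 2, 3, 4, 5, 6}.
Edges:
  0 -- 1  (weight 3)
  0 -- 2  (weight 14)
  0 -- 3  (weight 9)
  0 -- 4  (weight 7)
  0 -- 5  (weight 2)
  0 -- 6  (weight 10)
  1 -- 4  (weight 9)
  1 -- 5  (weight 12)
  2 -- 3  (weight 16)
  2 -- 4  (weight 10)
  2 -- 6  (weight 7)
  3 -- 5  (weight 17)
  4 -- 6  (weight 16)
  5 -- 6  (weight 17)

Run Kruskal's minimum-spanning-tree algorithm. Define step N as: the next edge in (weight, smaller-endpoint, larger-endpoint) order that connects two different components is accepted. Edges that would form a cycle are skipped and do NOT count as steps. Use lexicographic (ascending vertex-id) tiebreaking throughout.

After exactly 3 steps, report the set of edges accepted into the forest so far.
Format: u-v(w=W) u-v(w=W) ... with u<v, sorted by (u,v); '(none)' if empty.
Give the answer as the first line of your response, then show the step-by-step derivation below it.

0-1(w=3) 0-4(w=7) 0-5(w=2)

step 1: add edge 0-5 (w=2); MST = {0-5(w=2)}
step 2: add edge 0-1 (w=3); MST = {0-1(w=3) 0-5(w=2)}
step 3: add edge 0-4 (w=7); MST = {0-1(w=3) 0-4(w=7) 0-5(w=2)}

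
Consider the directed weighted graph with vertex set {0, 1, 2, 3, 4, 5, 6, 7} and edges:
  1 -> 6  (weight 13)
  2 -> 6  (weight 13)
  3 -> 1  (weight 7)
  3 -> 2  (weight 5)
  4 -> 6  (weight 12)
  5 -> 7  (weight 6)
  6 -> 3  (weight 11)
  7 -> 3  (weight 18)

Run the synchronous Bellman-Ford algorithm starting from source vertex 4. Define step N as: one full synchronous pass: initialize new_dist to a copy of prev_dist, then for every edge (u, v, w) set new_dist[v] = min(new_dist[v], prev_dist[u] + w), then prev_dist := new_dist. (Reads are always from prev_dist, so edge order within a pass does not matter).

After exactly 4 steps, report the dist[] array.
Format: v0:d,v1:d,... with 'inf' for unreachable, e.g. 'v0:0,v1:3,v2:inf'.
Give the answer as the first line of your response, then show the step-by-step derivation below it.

v0:inf,v1:30,v2:28,v3:23,v4:0,v5:inf,v6:12,v7:inf

step 1: dist = v0:inf,v1:inf,v2:inf,v3:inf,v4:0,v5:inf,v6:12,v7:inf
step 2: dist = v0:inf,v1:inf,v2:inf,v3:23,v4:0,v5:inf,v6:12,v7:inf
step 3: dist = v0:inf,v1:30,v2:28,v3:23,v4:0,v5:inf,v6:12,v7:inf
step 4: dist = v0:inf,v1:30,v2:28,v3:23,v4:0,v5:inf,v6:12,v7:inf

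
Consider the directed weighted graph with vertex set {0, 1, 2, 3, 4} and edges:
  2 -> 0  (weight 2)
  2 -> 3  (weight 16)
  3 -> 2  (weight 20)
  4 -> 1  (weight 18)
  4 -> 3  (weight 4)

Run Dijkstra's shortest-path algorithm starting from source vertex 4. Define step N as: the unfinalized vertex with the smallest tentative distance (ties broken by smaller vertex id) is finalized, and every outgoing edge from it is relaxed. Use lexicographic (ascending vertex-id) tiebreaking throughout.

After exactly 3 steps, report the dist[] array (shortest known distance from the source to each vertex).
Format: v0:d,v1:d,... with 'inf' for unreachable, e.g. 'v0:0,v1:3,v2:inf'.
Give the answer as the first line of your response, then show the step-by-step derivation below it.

v0:inf,v1:18,v2:24,v3:4,v4:0

step 1: dist = v0:inf,v1:18,v2:inf,v3:4,v4:0
step 2: dist = v0:inf,v1:18,v2:24,v3:4,v4:0
step 3: dist = v0:inf,v1:18,v2:24,v3:4,v4:0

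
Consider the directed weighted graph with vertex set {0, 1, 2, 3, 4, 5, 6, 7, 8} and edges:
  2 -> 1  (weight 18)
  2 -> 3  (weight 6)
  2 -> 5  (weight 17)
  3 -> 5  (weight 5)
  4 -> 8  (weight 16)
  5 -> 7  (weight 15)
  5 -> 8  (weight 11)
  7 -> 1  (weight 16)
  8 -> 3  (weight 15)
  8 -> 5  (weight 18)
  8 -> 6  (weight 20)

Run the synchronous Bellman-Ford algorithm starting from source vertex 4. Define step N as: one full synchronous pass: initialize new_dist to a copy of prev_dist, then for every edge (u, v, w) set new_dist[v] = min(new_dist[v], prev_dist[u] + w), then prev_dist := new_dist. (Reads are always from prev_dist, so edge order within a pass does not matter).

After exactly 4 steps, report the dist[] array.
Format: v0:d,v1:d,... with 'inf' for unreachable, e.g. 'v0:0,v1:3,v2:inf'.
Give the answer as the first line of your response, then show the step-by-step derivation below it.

v0:inf,v1:65,v2:inf,v3:31,v4:0,v5:34,v6:36,v7:49,v8:16

step 1: dist = v0:inf,v1:inf,v2:inf,v3:inf,v4:0,v5:inf,v6:inf,v7:inf,v8:16
step 2: dist = v0:inf,v1:inf,v2:inf,v3:31,v4:0,v5:34,v6:36,v7:inf,v8:16
step 3: dist = v0:inf,v1:inf,v2:inf,v3:31,v4:0,v5:34,v6:36,v7:49,v8:16
step 4: dist = v0:inf,v1:65,v2:inf,v3:31,v4:0,v5:34,v6:36,v7:49,v8:16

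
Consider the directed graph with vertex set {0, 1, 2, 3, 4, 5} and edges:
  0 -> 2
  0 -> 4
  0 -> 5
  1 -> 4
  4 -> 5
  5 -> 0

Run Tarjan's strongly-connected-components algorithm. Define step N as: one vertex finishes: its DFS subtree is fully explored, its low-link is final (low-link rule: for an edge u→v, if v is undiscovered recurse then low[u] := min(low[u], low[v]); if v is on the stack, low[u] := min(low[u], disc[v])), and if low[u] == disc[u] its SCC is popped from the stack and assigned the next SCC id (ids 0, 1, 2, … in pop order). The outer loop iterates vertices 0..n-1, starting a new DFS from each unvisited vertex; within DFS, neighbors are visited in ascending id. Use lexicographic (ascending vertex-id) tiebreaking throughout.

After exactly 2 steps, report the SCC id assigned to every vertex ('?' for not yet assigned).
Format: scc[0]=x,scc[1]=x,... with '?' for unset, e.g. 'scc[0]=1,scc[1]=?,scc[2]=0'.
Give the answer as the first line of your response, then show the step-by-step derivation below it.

scc[0]=?,scc[1]=?,scc[2]=0,scc[3]=?,scc[4]=?,scc[5]=?

step 1: low=(low[0]=0,low[1]=?,low[2]=1,low[3]=?,low[4]=?,low[5]=?); scc=(scc[0]=?,scc[1]=?,scc[2]=0,scc[3]=?,scc[4]=?,scc[5]=?)
step 2: low=(low[0]=0,low[1]=?,low[2]=1,low[3]=?,low[4]=2,low[5]=0); scc=(scc[0]=?,scc[1]=?,scc[2]=0,scc[3]=?,scc[4]=?,scc[5]=?)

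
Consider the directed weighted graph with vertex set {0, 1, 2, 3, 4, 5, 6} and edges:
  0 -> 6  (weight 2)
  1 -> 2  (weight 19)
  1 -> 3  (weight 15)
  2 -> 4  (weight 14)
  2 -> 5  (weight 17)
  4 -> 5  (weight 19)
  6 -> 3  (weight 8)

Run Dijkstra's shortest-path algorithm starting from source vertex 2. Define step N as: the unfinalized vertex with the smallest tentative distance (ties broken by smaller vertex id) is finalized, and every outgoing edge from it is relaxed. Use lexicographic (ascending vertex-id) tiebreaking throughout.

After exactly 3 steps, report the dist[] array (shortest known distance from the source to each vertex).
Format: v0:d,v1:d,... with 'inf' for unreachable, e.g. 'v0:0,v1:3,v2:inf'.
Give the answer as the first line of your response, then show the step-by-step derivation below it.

v0:inf,v1:inf,v2:0,v3:inf,v4:14,v5:17,v6:inf

step 1: dist = v0:inf,v1:inf,v2:0,v3:inf,v4:14,v5:17,v6:inf
step 2: dist = v0:inf,v1:inf,v2:0,v3:inf,v4:14,v5:17,v6:inf
step 3: dist = v0:inf,v1:inf,v2:0,v3:inf,v4:14,v5:17,v6:inf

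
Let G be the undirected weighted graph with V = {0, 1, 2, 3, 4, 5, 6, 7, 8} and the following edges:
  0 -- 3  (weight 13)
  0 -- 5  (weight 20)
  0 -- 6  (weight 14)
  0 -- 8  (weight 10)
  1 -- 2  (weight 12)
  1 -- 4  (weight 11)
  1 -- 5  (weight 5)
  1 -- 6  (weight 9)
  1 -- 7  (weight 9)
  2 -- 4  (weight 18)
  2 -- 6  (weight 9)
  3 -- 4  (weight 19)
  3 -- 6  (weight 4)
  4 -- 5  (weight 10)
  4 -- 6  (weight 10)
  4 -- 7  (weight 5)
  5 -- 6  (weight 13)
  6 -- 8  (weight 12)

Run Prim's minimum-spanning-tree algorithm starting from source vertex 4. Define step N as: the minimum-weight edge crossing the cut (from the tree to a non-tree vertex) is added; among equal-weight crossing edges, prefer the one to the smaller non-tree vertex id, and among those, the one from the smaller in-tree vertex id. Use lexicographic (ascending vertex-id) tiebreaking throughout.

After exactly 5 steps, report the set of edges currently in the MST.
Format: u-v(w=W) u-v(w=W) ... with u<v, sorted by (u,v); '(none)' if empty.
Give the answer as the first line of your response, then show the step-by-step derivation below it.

1-5(w=5) 1-6(w=9) 1-7(w=9) 3-6(w=4) 4-7(w=5)

step 1: add edge 4-7 (w=5); MST = {4-7(w=5)}
step 2: add edge 1-7 (w=9); MST = {1-7(w=9) 4-7(w=5)}
step 3: add edge 1-5 (w=5); MST = {1-5(w=5) 1-7(w=9) 4-7(w=5)}
step 4: add edge 1-6 (w=9); MST = {1-5(w=5) 1-6(w=9) 1-7(w=9) 4-7(w=5)}
step 5: add edge 3-6 (w=4); MST = {1-5(w=5) 1-6(w=9) 1-7(w=9) 3-6(w=4) 4-7(w=5)}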